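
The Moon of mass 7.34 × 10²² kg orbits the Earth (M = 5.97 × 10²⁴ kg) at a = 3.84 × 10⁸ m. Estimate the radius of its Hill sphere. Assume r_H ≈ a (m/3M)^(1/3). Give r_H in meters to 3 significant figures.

r_H ≈ a (m/3M)^(1/3)
    = (3.84 × 10⁸) × (7.34 × 10²² / (3 × 5.97 × 10²⁴))^(1/3)
    = 6.15 × 10⁷ m

6.15 × 10⁷ m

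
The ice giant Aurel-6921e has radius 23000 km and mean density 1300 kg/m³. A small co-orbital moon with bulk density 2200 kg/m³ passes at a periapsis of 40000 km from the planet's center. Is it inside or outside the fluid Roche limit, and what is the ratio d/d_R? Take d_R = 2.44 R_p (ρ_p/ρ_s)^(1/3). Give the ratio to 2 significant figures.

inside; d/d_R ≈ 0.85

d_R = 2.44 × (23000 km) × (1300/2200)^(1/3) = 47090 km
d/d_R = (40000) / (47090) = 0.85
Since d/d_R < 1, the body is inside the Roche limit.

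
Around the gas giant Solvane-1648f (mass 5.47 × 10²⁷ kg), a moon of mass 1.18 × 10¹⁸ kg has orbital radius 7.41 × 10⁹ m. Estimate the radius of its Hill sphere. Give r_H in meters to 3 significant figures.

r_H ≈ a (m/3M)^(1/3)
    = (7.41 × 10⁹) × (1.18 × 10¹⁸ / (3 × 5.47 × 10²⁷))^(1/3)
    = 3.08 × 10⁶ m

3.08 × 10⁶ m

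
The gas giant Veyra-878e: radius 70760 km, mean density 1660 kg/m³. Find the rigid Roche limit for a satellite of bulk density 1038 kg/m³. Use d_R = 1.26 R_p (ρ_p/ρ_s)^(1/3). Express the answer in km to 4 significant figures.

1.043 × 10⁵ km

d_R = 1.26 × 70760 km × (1660/1038)^(1/3)
    = 1.043 × 10⁵ km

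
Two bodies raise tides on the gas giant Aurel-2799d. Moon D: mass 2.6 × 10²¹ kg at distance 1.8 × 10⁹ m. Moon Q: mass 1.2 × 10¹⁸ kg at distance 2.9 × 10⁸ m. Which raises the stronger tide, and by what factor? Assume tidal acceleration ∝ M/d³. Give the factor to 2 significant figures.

Moon D, by a factor of ≈ 9.1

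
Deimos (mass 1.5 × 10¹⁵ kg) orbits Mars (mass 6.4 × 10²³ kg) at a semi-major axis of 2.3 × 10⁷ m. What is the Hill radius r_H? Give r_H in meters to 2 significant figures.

2.1 × 10⁴ m

r_H ≈ a (m/3M)^(1/3)
    = (2.3 × 10⁷) × (1.5 × 10¹⁵ / (3 × 6.4 × 10²³))^(1/3)
    = 2.1 × 10⁴ m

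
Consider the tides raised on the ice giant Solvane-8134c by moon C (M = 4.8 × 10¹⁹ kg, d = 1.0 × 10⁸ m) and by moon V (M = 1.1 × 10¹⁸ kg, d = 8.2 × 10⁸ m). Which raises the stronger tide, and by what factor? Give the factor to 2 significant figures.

Moon C, by a factor of ≈ 24000

Compare M/d³ for the two perturbers:
Moon C: (4.8 × 10¹⁹) / (1.0 × 10⁸)³ = 4.800 × 10⁻⁵
Moon V: (1.1 × 10¹⁸) / (8.2 × 10⁸)³ = 1.995 × 10⁻⁹
Ratio (larger/smaller) = 24000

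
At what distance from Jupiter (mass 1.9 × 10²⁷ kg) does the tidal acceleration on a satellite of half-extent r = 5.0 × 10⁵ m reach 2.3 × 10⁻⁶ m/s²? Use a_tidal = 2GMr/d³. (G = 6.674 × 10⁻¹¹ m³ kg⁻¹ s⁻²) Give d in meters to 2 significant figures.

3.8 × 10⁹ m

2GMr/d³ = a_tidal  ⇒  d = (2GMr / a_tidal)^(1/3)
d = (2 × 6.674×10⁻¹¹ × (1.9 × 10²⁷) × (5.0 × 10⁵) / (2.3 × 10⁻⁶))^(1/3)
  = 3.8 × 10⁹ m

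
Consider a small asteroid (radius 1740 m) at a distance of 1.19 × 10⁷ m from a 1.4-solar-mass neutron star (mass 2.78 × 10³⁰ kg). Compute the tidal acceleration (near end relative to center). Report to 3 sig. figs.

3.83 × 10² m/s²

a_tidal = 2GMr/d³
        = 2 × (6.674 × 10⁻¹¹) × (2.78 × 10³⁰) × (1740) / (1.19 × 10⁷)³
        = 3.83 × 10² m/s²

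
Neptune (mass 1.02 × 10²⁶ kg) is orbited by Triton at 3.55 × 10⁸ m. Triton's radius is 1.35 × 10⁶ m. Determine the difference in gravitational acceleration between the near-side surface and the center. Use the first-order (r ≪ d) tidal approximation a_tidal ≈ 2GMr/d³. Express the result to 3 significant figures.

4.11 × 10⁻⁴ m/s²

Differencing GM/(d−r)² and GM/d² to first order in r/d gives 2GMr/d³.
a_tidal = 2GMr/d³
        = 2 × (6.674 × 10⁻¹¹) × (1.02 × 10²⁶) × (1.35 × 10⁶) / (3.55 × 10⁸)³
        = 4.11 × 10⁻⁴ m/s²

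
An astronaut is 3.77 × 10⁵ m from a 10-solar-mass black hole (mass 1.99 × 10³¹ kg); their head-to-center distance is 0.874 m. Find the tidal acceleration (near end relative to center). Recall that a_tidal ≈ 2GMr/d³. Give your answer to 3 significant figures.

4.33 × 10⁴ m/s²

Differencing GM/(d−r)² and GM/d² to first order in r/d gives 2GMr/d³.
Δa = 2GMr/d³
   = 2 × (6.674 × 10⁻¹¹) × (1.99 × 10³¹) × (0.874) / (3.77 × 10⁵)³
   = 4.33 × 10⁴ m/s²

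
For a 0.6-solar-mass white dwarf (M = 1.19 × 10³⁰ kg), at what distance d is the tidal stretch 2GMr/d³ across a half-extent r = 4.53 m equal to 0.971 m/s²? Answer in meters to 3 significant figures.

2GMr/d³ = a_tidal  ⇒  d = (2GMr / a_tidal)^(1/3)
d = (2 × 6.674×10⁻¹¹ × (1.19 × 10³⁰) × (4.53) / (0.971))^(1/3)
  = 9.05 × 10⁶ m

9.05 × 10⁶ m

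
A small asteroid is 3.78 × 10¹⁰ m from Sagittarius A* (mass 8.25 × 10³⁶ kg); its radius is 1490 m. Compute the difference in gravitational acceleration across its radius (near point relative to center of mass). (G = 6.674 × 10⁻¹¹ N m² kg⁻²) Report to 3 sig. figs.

a_tidal = 2GMr/d³
        = 2 × (6.674 × 10⁻¹¹) × (8.25 × 10³⁶) × (1490) / (3.78 × 10¹⁰)³
        = 3.04 × 10⁻² m/s²

3.04 × 10⁻² m/s²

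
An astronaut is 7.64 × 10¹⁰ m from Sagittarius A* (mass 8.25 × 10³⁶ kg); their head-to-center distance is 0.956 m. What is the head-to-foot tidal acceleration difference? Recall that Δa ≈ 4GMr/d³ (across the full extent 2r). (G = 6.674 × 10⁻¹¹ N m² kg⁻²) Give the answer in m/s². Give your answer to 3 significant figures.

4.72 × 10⁻⁶ m/s²

a_tidal = 4GMr/d³
        = 4 × (6.674 × 10⁻¹¹) × (8.25 × 10³⁶) × (0.956) / (7.64 × 10¹⁰)³
        = 4.72 × 10⁻⁶ m/s²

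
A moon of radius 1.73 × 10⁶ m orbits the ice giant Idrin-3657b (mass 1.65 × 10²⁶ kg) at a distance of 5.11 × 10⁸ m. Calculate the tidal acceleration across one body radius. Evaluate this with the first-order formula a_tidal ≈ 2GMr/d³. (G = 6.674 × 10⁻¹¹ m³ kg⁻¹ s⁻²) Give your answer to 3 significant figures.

2.86 × 10⁻⁴ m/s²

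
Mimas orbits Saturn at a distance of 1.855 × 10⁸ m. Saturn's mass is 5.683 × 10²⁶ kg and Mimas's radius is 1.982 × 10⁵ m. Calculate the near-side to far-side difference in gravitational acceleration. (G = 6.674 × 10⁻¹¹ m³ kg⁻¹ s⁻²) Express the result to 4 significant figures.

Δa = 4GMr/d³
   = 4 × (6.674 × 10⁻¹¹) × (5.683 × 10²⁶) × (1.982 × 10⁵) / (1.855 × 10⁸)³
   = 4.711 × 10⁻³ m/s²

4.711 × 10⁻³ m/s²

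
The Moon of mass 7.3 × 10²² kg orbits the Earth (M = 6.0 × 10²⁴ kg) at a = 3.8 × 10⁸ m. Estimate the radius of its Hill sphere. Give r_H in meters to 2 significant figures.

r_H ≈ a (m/3M)^(1/3)
    = (3.8 × 10⁸) × (7.3 × 10²² / (3 × 6.0 × 10²⁴))^(1/3)
    = 6.1 × 10⁷ m

6.1 × 10⁷ m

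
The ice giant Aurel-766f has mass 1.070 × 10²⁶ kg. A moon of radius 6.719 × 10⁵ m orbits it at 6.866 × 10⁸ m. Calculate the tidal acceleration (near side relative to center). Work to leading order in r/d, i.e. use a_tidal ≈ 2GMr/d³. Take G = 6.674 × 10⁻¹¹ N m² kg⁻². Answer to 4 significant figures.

2.965 × 10⁻⁵ m/s²

Δa = 2GMr/d³
   = 2 × (6.674 × 10⁻¹¹) × (1.070 × 10²⁶) × (6.719 × 10⁵) / (6.866 × 10⁸)³
   = 2.965 × 10⁻⁵ m/s²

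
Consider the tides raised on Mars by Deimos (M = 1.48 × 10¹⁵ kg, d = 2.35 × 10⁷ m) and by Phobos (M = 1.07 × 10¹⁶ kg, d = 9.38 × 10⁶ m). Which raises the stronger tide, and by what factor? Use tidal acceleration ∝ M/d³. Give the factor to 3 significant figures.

The tide-raising term goes as M/d³ (the gradient of a 1/d² field).
Deimos: (1.48 × 10¹⁵) / (2.35 × 10⁷)³ = 1.140 × 10⁻⁷
Phobos: (1.07 × 10¹⁶) / (9.38 × 10⁶)³ = 1.297 × 10⁻⁵
Ratio (larger/smaller) = 114

Phobos, by a factor of ≈ 114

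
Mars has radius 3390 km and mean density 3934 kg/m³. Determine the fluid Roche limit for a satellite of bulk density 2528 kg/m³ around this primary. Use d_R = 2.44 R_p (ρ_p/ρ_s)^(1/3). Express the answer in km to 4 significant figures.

9585 km

d_R = 2.44 × 3390 km × (3934/2528)^(1/3)
    = 9585 km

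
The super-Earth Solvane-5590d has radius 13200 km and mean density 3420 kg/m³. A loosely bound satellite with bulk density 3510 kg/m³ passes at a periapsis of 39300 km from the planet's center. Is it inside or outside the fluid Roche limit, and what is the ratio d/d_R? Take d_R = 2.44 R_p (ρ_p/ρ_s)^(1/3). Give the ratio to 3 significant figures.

outside; d/d_R ≈ 1.23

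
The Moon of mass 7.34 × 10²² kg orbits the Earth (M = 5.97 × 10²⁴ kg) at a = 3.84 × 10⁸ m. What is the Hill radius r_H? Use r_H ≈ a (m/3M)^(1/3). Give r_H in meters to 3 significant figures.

r_H ≈ a (m/3M)^(1/3)
    = (3.84 × 10⁸) × (7.34 × 10²² / (3 × 5.97 × 10²⁴))^(1/3)
    = 6.15 × 10⁷ m

6.15 × 10⁷ m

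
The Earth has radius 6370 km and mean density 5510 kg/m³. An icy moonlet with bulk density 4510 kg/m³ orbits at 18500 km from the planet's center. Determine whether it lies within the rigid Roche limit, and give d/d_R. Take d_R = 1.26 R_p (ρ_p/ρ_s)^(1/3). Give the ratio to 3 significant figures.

outside; d/d_R ≈ 2.16

d_R = 1.26 × (6370 km) × (5510/4510)^(1/3) = 8580 km
d/d_R = (18500) / (8580) = 2.16
Since d/d_R > 1, the body is outside the Roche limit.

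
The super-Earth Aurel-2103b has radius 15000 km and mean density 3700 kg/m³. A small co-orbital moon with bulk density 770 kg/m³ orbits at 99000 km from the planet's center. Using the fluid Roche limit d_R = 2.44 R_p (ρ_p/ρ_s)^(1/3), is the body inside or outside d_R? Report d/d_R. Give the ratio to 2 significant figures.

outside; d/d_R ≈ 1.6

d_R = 2.44 × (15000 km) × (3700/770)^(1/3) = 61760 km
d/d_R = (99000) / (61760) = 1.6
Since d/d_R > 1, the body is outside the Roche limit.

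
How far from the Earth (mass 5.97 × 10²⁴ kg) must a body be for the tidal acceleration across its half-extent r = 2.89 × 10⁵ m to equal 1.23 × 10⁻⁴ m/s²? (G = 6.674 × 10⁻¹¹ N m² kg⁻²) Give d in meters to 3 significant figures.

2GMr/d³ = a_tidal  ⇒  d = (2GMr / a_tidal)^(1/3)
d = (2 × 6.674×10⁻¹¹ × (5.97 × 10²⁴) × (2.89 × 10⁵) / (1.23 × 10⁻⁴))^(1/3)
  = 1.23 × 10⁸ m

1.23 × 10⁸ m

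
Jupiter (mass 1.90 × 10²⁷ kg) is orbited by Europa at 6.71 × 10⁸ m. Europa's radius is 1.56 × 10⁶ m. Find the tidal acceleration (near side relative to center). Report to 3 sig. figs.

1.31 × 10⁻³ m/s²

Δg = 2GMr/d³
   = 2 × (6.674 × 10⁻¹¹) × (1.90 × 10²⁷) × (1.56 × 10⁶) / (6.71 × 10⁸)³
   = 1.31 × 10⁻³ m/s²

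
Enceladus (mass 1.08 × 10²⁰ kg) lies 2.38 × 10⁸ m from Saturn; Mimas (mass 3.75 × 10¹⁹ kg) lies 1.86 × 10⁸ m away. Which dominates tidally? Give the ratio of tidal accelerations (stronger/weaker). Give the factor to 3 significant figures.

Enceladus, by a factor of ≈ 1.37

Compare M/d³ for the two perturbers:
Enceladus: (1.08 × 10²⁰) / (2.38 × 10⁸)³ = 8.011 × 10⁻⁶
Mimas: (3.75 × 10¹⁹) / (1.86 × 10⁸)³ = 5.828 × 10⁻⁶
Ratio (larger/smaller) = 1.37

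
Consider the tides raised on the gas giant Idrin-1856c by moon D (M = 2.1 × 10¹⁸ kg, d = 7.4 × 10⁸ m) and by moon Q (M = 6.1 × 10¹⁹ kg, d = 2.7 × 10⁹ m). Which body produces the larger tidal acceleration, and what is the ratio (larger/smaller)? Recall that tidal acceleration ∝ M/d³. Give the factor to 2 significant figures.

Moon D, by a factor of ≈ 1.7

The tide-raising term goes as M/d³ (the gradient of a 1/d² field).
Moon D: (2.1 × 10¹⁸) / (7.4 × 10⁸)³ = 5.182 × 10⁻⁹
Moon Q: (6.1 × 10¹⁹) / (2.7 × 10⁹)³ = 3.099 × 10⁻⁹
Ratio (larger/smaller) = 1.7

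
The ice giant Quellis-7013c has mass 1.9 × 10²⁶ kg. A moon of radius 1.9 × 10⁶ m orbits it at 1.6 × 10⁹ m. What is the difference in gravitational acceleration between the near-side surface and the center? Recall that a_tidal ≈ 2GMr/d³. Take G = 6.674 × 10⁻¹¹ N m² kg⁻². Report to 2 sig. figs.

1.2 × 10⁻⁵ m/s²

The tidal stretch is the gradient of GM/d² times the body's extent r, hence the 1/d³ dependence.
Δa = 2GMr/d³
   = 2 × (6.674 × 10⁻¹¹) × (1.9 × 10²⁶) × (1.9 × 10⁶) / (1.6 × 10⁹)³
   = 1.2 × 10⁻⁵ m/s²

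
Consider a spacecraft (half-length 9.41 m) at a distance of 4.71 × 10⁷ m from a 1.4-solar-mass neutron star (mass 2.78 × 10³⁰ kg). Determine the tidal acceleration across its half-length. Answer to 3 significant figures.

3.34 × 10⁻² m/s²

a_tidal = 2GMr/d³
        = 2 × (6.674 × 10⁻¹¹) × (2.78 × 10³⁰) × (9.41) / (4.71 × 10⁷)³
        = 3.34 × 10⁻² m/s²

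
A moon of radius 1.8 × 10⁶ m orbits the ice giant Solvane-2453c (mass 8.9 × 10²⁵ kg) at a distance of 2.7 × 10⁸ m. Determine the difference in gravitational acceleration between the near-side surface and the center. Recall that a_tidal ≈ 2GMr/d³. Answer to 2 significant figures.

1.1 × 10⁻³ m/s²

Since r ≪ d, expand the inverse-square field across one radius to get the leading 2GMr/d³ term.
Δa = 2GMr/d³
   = 2 × (6.674 × 10⁻¹¹) × (8.9 × 10²⁵) × (1.8 × 10⁶) / (2.7 × 10⁸)³
   = 1.1 × 10⁻³ m/s²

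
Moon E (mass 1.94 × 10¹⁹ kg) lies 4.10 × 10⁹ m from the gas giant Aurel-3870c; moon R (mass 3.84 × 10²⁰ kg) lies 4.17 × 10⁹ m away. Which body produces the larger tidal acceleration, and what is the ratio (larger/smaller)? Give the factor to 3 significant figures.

Moon R, by a factor of ≈ 18.8

Compare M/d³ for the two perturbers:
Moon E: (1.94 × 10¹⁹) / (4.10 × 10⁹)³ = 2.815 × 10⁻¹⁰
Moon R: (3.84 × 10²⁰) / (4.17 × 10⁹)³ = 5.296 × 10⁻⁹
Ratio (larger/smaller) = 18.8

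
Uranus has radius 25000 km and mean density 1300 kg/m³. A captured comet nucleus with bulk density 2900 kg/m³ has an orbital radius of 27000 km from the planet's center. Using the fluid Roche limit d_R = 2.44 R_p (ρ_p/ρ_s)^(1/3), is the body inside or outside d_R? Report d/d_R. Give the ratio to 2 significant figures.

d_R = 2.44 × (25000 km) × (1300/2900)^(1/3) = 46690 km
d/d_R = (27000) / (46690) = 0.58
Since d/d_R < 1, the body is inside the Roche limit.

inside; d/d_R ≈ 0.58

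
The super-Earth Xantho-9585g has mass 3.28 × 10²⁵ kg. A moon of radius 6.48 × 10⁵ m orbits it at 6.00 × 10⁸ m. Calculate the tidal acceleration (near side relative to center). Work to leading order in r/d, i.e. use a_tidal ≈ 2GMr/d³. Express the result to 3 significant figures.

Δa = 2GMr/d³
   = 2 × (6.674 × 10⁻¹¹) × (3.28 × 10²⁵) × (6.48 × 10⁵) / (6.00 × 10⁸)³
   = 1.31 × 10⁻⁵ m/s²

1.31 × 10⁻⁵ m/s²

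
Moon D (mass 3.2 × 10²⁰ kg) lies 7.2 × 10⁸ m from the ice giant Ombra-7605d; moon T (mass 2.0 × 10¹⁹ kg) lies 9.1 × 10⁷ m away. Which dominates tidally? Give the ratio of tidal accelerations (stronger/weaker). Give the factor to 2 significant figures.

Moon T, by a factor of ≈ 31

The tide-raising term goes as M/d³ (the gradient of a 1/d² field).
Moon D: (3.2 × 10²⁰) / (7.2 × 10⁸)³ = 8.573 × 10⁻⁷
Moon T: (2.0 × 10¹⁹) / (9.1 × 10⁷)³ = 2.654 × 10⁻⁵
Ratio (larger/smaller) = 31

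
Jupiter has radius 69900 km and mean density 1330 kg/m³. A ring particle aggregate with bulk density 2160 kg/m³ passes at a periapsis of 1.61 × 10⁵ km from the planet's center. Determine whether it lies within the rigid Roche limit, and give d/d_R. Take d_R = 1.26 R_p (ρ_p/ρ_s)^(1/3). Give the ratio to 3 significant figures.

outside; d/d_R ≈ 2.15

d_R = 1.26 × (69900 km) × (1330/2160)^(1/3) = 74930 km
d/d_R = (1.61 × 10⁵) / (74930) = 2.15
Since d/d_R > 1, the body is outside the Roche limit.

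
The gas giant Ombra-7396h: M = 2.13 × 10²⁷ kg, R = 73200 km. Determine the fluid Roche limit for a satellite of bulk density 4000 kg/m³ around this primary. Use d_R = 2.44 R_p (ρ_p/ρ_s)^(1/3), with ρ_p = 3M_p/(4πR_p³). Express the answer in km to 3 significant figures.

ρ_p = 3M_p/(4πR_p³) = 3 × (2.13 × 10²⁷) / (4π × (7.32 × 10⁷ m)³) = 1300 kg/m³
d_R = 2.44 × 73200 km × (1300/4000)^(1/3)
    = 1.23 × 10⁵ km

1.23 × 10⁵ km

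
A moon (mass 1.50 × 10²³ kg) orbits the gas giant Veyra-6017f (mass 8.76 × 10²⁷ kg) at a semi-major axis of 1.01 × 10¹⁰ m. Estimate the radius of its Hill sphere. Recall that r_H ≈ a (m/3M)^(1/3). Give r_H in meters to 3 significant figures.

1.80 × 10⁸ m

r_H ≈ a (m/3M)^(1/3)
    = (1.01 × 10¹⁰) × (1.50 × 10²³ / (3 × 8.76 × 10²⁷))^(1/3)
    = 1.80 × 10⁸ m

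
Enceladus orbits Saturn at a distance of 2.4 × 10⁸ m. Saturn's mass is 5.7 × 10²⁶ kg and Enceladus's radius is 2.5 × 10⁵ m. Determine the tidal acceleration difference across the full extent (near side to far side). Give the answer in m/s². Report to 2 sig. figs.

The field gradient is 2GM/d³; across the full diameter 2r the difference is 4GMr/d³.
Δa = 4GMr/d³
   = 4 × (6.674 × 10⁻¹¹) × (5.7 × 10²⁶) × (2.5 × 10⁵) / (2.4 × 10⁸)³
   = 2.8 × 10⁻³ m/s²

2.8 × 10⁻³ m/s²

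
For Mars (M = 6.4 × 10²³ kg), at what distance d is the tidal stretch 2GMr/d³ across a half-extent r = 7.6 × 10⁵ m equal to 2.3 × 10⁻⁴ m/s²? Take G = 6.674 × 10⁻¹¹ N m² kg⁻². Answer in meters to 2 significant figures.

2GMr/d³ = a_tidal  ⇒  d = (2GMr / a_tidal)^(1/3)
d = (2 × 6.674×10⁻¹¹ × (6.4 × 10²³) × (7.6 × 10⁵) / (2.3 × 10⁻⁴))^(1/3)
  = 6.6 × 10⁷ m

6.6 × 10⁷ m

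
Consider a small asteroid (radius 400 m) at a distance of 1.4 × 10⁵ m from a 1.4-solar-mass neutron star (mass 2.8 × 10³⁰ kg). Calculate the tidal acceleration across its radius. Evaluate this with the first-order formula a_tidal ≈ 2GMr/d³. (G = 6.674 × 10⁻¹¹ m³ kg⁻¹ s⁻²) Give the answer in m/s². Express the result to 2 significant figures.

Δg = 2GMr/d³
   = 2 × (6.674 × 10⁻¹¹) × (2.8 × 10³⁰) × (400) / (1.4 × 10⁵)³
   = 5.4 × 10⁷ m/s²

5.4 × 10⁷ m/s²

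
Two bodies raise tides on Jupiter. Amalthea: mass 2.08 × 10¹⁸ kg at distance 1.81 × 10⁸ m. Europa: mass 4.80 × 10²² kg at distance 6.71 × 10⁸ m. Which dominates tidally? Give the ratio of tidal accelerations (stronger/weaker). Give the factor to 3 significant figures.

Tidal acceleration ∝ M/d³, so compare M/d³ for each.
Amalthea: (2.08 × 10¹⁸) / (1.81 × 10⁸)³ = 3.508 × 10⁻⁷
Europa: (4.80 × 10²²) / (6.71 × 10⁸)³ = 1.589 × 10⁻⁴
Ratio (larger/smaller) = 453

Europa, by a factor of ≈ 453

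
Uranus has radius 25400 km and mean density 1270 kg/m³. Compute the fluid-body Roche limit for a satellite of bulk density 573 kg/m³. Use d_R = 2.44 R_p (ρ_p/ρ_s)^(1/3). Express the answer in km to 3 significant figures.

80800 km

d_R = 2.44 × 25400 km × (1270/573)^(1/3)
    = 80800 km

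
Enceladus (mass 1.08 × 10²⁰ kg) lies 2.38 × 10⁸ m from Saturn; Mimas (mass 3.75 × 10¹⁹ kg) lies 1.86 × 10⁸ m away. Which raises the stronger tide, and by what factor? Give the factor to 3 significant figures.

Tidal acceleration ∝ M/d³, so compare M/d³ for each.
Enceladus: (1.08 × 10²⁰) / (2.38 × 10⁸)³ = 8.011 × 10⁻⁶
Mimas: (3.75 × 10¹⁹) / (1.86 × 10⁸)³ = 5.828 × 10⁻⁶
Ratio (larger/smaller) = 1.37

Enceladus, by a factor of ≈ 1.37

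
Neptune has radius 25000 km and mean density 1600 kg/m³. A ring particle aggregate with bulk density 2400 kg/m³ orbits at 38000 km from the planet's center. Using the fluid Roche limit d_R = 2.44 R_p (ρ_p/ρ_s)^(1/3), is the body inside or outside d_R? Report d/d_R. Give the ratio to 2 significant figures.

inside; d/d_R ≈ 0.71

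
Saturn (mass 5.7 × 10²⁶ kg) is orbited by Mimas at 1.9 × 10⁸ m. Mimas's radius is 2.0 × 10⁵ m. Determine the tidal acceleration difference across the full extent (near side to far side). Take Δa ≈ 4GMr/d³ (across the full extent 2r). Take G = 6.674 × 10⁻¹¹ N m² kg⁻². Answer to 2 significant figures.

a_tidal = 4GMr/d³
        = 4 × (6.674 × 10⁻¹¹) × (5.7 × 10²⁶) × (2.0 × 10⁵) / (1.9 × 10⁸)³
        = 4.4 × 10⁻³ m/s²

4.4 × 10⁻³ m/s²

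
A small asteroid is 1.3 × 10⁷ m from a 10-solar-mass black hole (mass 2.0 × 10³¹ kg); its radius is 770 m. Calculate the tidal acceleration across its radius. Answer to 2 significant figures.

9.4 × 10² m/s²

Δg = 2GMr/d³
   = 2 × (6.674 × 10⁻¹¹) × (2.0 × 10³¹) × (770) / (1.3 × 10⁷)³
   = 9.4 × 10² m/s²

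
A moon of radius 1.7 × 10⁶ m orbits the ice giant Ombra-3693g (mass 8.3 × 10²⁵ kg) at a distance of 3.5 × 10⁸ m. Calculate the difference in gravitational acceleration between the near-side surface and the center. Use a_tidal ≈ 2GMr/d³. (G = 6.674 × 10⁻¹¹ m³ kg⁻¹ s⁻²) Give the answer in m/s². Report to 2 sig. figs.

Since r ≪ d, expand the inverse-square field across one radius to get the leading 2GMr/d³ term.
Δg = 2GMr/d³
   = 2 × (6.674 × 10⁻¹¹) × (8.3 × 10²⁵) × (1.7 × 10⁶) / (3.5 × 10⁸)³
   = 4.4 × 10⁻⁴ m/s²

4.4 × 10⁻⁴ m/s²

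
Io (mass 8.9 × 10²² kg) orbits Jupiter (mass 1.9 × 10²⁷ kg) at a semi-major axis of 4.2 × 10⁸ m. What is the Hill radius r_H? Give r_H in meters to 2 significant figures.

r_H ≈ a (m/3M)^(1/3)
    = (4.2 × 10⁸) × (8.9 × 10²² / (3 × 1.9 × 10²⁷))^(1/3)
    = 1.0 × 10⁷ m

1.0 × 10⁷ m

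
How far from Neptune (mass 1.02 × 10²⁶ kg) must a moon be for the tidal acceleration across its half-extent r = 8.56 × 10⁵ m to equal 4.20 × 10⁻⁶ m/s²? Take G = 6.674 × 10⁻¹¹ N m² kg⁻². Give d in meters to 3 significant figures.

1.41 × 10⁹ m

2GMr/d³ = a_tidal  ⇒  d = (2GMr / a_tidal)^(1/3)
d = (2 × 6.674×10⁻¹¹ × (1.02 × 10²⁶) × (8.56 × 10⁵) / (4.20 × 10⁻⁶))^(1/3)
  = 1.41 × 10⁹ m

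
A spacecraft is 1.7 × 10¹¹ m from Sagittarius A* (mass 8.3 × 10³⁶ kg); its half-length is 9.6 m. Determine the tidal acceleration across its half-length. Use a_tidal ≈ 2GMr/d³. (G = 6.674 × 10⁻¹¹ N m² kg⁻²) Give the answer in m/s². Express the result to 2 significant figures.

2.2 × 10⁻⁶ m/s²

Δa = 2GMr/d³
   = 2 × (6.674 × 10⁻¹¹) × (8.3 × 10³⁶) × (9.6) / (1.7 × 10¹¹)³
   = 2.2 × 10⁻⁶ m/s²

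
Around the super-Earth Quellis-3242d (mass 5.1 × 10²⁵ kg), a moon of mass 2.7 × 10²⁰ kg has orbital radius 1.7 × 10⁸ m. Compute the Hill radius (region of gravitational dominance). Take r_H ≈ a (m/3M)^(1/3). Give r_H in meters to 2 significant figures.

2.1 × 10⁶ m

r_H ≈ a (m/3M)^(1/3)
    = (1.7 × 10⁸) × (2.7 × 10²⁰ / (3 × 5.1 × 10²⁵))^(1/3)
    = 2.1 × 10⁶ m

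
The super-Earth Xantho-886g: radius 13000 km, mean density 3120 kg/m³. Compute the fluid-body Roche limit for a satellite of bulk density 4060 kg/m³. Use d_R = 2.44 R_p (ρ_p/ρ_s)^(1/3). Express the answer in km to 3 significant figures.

d_R = 2.44 × 13000 km × (3120/4060)^(1/3)
    = 29100 km

29100 km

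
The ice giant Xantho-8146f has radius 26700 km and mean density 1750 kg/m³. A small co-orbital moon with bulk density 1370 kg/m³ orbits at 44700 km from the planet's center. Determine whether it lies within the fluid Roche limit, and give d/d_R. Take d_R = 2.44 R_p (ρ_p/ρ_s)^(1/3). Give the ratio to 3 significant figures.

d_R = 2.44 × (26700 km) × (1750/1370)^(1/3) = 70690 km
d/d_R = (44700) / (70690) = 0.632
Since d/d_R < 1, the body is inside the Roche limit.

inside; d/d_R ≈ 0.632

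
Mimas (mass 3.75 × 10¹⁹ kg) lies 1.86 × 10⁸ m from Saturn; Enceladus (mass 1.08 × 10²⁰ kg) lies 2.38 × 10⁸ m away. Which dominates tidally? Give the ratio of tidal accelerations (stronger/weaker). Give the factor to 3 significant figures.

Compare M/d³ for the two perturbers:
Mimas: (3.75 × 10¹⁹) / (1.86 × 10⁸)³ = 5.828 × 10⁻⁶
Enceladus: (1.08 × 10²⁰) / (2.38 × 10⁸)³ = 8.011 × 10⁻⁶
Ratio (larger/smaller) = 1.37

Enceladus, by a factor of ≈ 1.37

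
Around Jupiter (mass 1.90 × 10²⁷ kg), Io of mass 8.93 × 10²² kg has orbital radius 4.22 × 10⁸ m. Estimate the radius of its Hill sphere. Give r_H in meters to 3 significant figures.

r_H ≈ a (m/3M)^(1/3)
    = (4.22 × 10⁸) × (8.93 × 10²² / (3 × 1.90 × 10²⁷))^(1/3)
    = 1.06 × 10⁷ m

1.06 × 10⁷ m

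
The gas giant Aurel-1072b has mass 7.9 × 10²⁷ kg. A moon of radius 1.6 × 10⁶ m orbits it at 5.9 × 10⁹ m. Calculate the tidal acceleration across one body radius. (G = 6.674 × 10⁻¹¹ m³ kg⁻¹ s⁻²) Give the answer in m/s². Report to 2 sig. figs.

Differencing GM/(d−r)² and GM/d² to first order in r/d gives 2GMr/d³.
Δa = 2GMr/d³
   = 2 × (6.674 × 10⁻¹¹) × (7.9 × 10²⁷) × (1.6 × 10⁶) / (5.9 × 10⁹)³
   = 8.2 × 10⁻⁶ m/s²

8.2 × 10⁻⁶ m/s²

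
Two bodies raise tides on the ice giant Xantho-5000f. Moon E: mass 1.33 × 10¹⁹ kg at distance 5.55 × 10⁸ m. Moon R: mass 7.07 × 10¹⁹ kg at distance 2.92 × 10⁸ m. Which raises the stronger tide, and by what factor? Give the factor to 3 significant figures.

Moon R, by a factor of ≈ 36.5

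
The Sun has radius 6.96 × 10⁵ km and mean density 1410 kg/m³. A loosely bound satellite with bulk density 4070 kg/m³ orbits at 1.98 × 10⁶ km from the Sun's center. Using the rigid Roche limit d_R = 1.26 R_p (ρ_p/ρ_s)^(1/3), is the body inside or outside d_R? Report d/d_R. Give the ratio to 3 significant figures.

outside; d/d_R ≈ 3.21

d_R = 1.26 × (6.96 × 10⁵ km) × (1410/4070)^(1/3) = 6.159 × 10⁵ km
d/d_R = (1.98 × 10⁶) / (6.159 × 10⁵) = 3.21
Since d/d_R > 1, the body is outside the Roche limit.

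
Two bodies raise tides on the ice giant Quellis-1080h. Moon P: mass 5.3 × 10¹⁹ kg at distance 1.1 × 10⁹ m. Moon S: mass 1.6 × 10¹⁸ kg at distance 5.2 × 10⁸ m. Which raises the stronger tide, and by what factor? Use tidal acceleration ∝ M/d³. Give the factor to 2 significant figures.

Moon P, by a factor of ≈ 3.5

The tide-raising term goes as M/d³ (the gradient of a 1/d² field).
Moon P: (5.3 × 10¹⁹) / (1.1 × 10⁹)³ = 3.982 × 10⁻⁸
Moon S: (1.6 × 10¹⁸) / (5.2 × 10⁸)³ = 1.138 × 10⁻⁸
Ratio (larger/smaller) = 3.5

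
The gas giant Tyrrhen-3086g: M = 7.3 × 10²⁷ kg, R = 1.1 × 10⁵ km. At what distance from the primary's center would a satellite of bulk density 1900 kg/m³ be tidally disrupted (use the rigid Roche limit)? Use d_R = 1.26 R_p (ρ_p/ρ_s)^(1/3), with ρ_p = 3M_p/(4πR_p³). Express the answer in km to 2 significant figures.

ρ_p = 3M_p/(4πR_p³) = 3 × (7.3 × 10²⁷) / (4π × (1.1 × 10⁸ m)³) = 1300 kg/m³
d_R = 1.26 × 1.1 × 10⁵ km × (1300/1900)^(1/3)
    = 1.2 × 10⁵ km

1.2 × 10⁵ km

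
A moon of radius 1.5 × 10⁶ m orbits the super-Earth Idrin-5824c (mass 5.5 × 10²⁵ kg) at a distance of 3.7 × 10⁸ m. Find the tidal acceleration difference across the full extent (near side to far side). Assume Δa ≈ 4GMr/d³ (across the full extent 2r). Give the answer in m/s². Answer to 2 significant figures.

The field gradient is 2GM/d³; across the full diameter 2r the difference is 4GMr/d³.
Δa = 4GMr/d³
   = 4 × (6.674 × 10⁻¹¹) × (5.5 × 10²⁵) × (1.5 × 10⁶) / (3.7 × 10⁸)³
   = 4.3 × 10⁻⁴ m/s²

4.3 × 10⁻⁴ m/s²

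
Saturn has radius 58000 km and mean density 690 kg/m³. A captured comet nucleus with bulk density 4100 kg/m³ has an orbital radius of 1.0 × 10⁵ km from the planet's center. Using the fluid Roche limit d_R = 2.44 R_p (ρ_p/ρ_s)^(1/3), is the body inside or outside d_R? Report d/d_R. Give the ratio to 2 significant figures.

d_R = 2.44 × (58000 km) × (690/4100)^(1/3) = 78130 km
d/d_R = (1.0 × 10⁵) / (78130) = 1.3
Since d/d_R > 1, the body is outside the Roche limit.

outside; d/d_R ≈ 1.3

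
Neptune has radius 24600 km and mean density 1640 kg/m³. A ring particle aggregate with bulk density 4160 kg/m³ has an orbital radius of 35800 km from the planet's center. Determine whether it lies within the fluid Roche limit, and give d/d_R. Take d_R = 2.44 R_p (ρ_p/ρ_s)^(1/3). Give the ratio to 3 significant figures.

inside; d/d_R ≈ 0.813

d_R = 2.44 × (24600 km) × (1640/4160)^(1/3) = 44010 km
d/d_R = (35800) / (44010) = 0.813
Since d/d_R < 1, the body is inside the Roche limit.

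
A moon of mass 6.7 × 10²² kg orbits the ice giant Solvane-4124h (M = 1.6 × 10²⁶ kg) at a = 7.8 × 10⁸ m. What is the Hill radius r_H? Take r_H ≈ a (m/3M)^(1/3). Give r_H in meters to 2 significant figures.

r_H ≈ a (m/3M)^(1/3)
    = (7.8 × 10⁸) × (6.7 × 10²² / (3 × 1.6 × 10²⁶))^(1/3)
    = 4.0 × 10⁷ m

4.0 × 10⁷ m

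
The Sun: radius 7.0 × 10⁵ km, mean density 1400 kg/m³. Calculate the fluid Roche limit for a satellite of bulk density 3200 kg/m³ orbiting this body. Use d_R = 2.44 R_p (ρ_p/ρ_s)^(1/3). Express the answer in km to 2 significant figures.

d_R = 2.44 × 7.0 × 10⁵ km × (1400/3200)^(1/3)
    = 1.3 × 10⁶ km

1.3 × 10⁶ km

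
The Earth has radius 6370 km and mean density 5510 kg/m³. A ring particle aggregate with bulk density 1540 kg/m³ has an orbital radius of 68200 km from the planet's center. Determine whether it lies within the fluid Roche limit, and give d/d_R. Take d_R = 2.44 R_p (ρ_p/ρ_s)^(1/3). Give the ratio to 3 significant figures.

d_R = 2.44 × (6370 km) × (5510/1540)^(1/3) = 23770 km
d/d_R = (68200) / (23770) = 2.87
Since d/d_R > 1, the body is outside the Roche limit.

outside; d/d_R ≈ 2.87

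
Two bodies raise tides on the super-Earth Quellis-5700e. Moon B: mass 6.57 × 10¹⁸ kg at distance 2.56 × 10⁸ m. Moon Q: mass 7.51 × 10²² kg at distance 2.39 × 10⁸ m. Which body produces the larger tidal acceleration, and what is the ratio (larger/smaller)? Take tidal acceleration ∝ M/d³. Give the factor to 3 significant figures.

Moon Q, by a factor of ≈ 14000

Compare M/d³ for the two perturbers:
Moon B: (6.57 × 10¹⁸) / (2.56 × 10⁸)³ = 3.916 × 10⁻⁷
Moon Q: (7.51 × 10²²) / (2.39 × 10⁸)³ = 5.501 × 10⁻³
Ratio (larger/smaller) = 14000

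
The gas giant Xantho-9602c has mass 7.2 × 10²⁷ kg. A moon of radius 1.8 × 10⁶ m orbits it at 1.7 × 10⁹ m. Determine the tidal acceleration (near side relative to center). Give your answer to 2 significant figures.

3.5 × 10⁻⁴ m/s²

Δg = 2GMr/d³
   = 2 × (6.674 × 10⁻¹¹) × (7.2 × 10²⁷) × (1.8 × 10⁶) / (1.7 × 10⁹)³
   = 3.5 × 10⁻⁴ m/s²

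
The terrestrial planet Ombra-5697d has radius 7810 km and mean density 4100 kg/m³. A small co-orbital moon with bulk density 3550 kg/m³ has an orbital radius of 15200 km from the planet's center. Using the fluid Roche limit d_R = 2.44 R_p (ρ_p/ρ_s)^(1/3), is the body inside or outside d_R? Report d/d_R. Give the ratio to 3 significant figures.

d_R = 2.44 × (7810 km) × (4100/3550)^(1/3) = 19990 km
d/d_R = (15200) / (19990) = 0.760
Since d/d_R < 1, the body is inside the Roche limit.

inside; d/d_R ≈ 0.760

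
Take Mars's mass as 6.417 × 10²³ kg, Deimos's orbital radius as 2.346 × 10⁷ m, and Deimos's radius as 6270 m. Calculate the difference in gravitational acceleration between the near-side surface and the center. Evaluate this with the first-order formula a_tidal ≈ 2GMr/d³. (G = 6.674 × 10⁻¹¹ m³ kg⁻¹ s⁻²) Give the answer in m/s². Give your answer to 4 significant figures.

The tidal stretch is the gradient of GM/d² times the body's extent r, hence the 1/d³ dependence.
Δa = 2GMr/d³
   = 2 × (6.674 × 10⁻¹¹) × (6.417 × 10²³) × (6270) / (2.346 × 10⁷)³
   = 4.159 × 10⁻⁵ m/s²

4.159 × 10⁻⁵ m/s²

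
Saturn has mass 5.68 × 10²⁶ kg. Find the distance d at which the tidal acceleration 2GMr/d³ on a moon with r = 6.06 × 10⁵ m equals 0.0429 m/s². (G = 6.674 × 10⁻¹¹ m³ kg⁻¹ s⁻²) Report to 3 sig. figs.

1.02 × 10⁸ m

2GMr/d³ = a_tidal  ⇒  d = (2GMr / a_tidal)^(1/3)
d = (2 × 6.674×10⁻¹¹ × (5.68 × 10²⁶) × (6.06 × 10⁵) / (0.0429))^(1/3)
  = 1.02 × 10⁸ m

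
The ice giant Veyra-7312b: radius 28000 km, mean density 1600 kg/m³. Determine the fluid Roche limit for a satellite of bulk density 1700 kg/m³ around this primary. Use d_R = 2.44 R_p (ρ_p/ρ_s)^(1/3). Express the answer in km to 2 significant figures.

d_R = 2.44 × 28000 km × (1600/1700)^(1/3)
    = 67000 km

67000 km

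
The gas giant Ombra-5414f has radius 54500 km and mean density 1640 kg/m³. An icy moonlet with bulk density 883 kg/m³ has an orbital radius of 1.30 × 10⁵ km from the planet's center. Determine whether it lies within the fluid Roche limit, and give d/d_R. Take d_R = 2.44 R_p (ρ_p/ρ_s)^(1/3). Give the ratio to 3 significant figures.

inside; d/d_R ≈ 0.795

d_R = 2.44 × (54500 km) × (1640/883)^(1/3) = 1.635 × 10⁵ km
d/d_R = (1.30 × 10⁵) / (1.635 × 10⁵) = 0.795
Since d/d_R < 1, the body is inside the Roche limit.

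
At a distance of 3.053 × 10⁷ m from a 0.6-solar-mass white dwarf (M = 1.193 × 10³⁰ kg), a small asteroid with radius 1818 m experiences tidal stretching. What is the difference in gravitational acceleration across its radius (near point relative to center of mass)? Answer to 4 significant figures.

a_tidal = 2GMr/d³
        = 2 × (6.674 × 10⁻¹¹) × (1.193 × 10³⁰) × (1818) / (3.053 × 10⁷)³
        = 1.017 × 10¹ m/s²

1.017 × 10¹ m/s²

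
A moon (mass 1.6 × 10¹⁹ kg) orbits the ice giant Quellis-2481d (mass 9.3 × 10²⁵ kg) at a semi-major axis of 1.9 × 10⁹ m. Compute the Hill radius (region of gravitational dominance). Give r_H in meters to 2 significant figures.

7.3 × 10⁶ m

r_H ≈ a (m/3M)^(1/3)
    = (1.9 × 10⁹) × (1.6 × 10¹⁹ / (3 × 9.3 × 10²⁵))^(1/3)
    = 7.3 × 10⁶ m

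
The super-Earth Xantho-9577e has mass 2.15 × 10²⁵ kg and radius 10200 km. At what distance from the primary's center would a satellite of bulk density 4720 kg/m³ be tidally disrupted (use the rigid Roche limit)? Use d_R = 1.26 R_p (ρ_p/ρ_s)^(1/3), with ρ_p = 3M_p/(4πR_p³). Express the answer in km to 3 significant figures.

ρ_p = 3M_p/(4πR_p³) = 3 × (2.15 × 10²⁵) / (4π × (1.02 × 10⁷ m)³) = 4840 kg/m³
d_R = 1.26 × 10200 km × (4840/4720)^(1/3)
    = 13000 km

13000 km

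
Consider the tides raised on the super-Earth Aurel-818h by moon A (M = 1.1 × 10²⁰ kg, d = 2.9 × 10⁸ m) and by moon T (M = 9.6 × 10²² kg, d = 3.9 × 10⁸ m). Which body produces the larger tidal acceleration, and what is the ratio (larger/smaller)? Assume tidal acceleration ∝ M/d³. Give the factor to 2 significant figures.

Moon T, by a factor of ≈ 360

Tidal acceleration ∝ M/d³, so compare M/d³ for each.
Moon A: (1.1 × 10²⁰) / (2.9 × 10⁸)³ = 4.510 × 10⁻⁶
Moon T: (9.6 × 10²²) / (3.9 × 10⁸)³ = 1.618 × 10⁻³
Ratio (larger/smaller) = 360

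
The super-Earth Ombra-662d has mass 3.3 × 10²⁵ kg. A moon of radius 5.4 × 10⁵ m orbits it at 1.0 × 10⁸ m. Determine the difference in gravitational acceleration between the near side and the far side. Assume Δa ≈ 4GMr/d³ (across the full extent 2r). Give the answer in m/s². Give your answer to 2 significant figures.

4.8 × 10⁻³ m/s²

Δg = 4GMr/d³
   = 4 × (6.674 × 10⁻¹¹) × (3.3 × 10²⁵) × (5.4 × 10⁵) / (1.0 × 10⁸)³
   = 4.8 × 10⁻³ m/s²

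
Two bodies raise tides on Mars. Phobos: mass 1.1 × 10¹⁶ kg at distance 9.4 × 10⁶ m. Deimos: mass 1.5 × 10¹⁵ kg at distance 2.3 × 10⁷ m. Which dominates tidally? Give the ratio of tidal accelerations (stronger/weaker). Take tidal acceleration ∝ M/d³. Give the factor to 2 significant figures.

Tidal acceleration ∝ M/d³, so compare M/d³ for each.
Phobos: (1.1 × 10¹⁶) / (9.4 × 10⁶)³ = 1.324 × 10⁻⁵
Deimos: (1.5 × 10¹⁵) / (2.3 × 10⁷)³ = 1.233 × 10⁻⁷
Ratio (larger/smaller) = 110

Phobos, by a factor of ≈ 110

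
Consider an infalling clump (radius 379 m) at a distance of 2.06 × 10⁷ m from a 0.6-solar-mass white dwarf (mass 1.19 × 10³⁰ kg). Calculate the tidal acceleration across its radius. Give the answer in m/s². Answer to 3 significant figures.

6.89 m/s²

a_tidal = 2GMr/d³
        = 2 × (6.674 × 10⁻¹¹) × (1.19 × 10³⁰) × (379) / (2.06 × 10⁷)³
        = 6.89 m/s²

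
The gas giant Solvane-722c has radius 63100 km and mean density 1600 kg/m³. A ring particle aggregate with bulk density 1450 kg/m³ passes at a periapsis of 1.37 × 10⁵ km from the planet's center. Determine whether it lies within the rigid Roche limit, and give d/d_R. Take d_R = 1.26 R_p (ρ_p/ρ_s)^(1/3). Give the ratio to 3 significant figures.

outside; d/d_R ≈ 1.67

d_R = 1.26 × (63100 km) × (1600/1450)^(1/3) = 82160 km
d/d_R = (1.37 × 10⁵) / (82160) = 1.67
Since d/d_R > 1, the body is outside the Roche limit.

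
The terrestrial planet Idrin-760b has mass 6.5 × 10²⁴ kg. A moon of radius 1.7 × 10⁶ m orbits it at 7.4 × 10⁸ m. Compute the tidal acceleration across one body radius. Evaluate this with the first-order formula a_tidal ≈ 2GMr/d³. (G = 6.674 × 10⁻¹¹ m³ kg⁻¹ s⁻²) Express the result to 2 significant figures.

3.6 × 10⁻⁶ m/s²

Δa = 2GMr/d³
   = 2 × (6.674 × 10⁻¹¹) × (6.5 × 10²⁴) × (1.7 × 10⁶) / (7.4 × 10⁸)³
   = 3.6 × 10⁻⁶ m/s²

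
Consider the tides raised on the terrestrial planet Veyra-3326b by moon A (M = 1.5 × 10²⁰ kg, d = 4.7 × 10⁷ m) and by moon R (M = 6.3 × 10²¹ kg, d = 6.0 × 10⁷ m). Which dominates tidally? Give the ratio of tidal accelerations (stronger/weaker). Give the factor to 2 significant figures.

The tide-raising term goes as M/d³ (the gradient of a 1/d² field).
Moon A: (1.5 × 10²⁰) / (4.7 × 10⁷)³ = 1.445 × 10⁻³
Moon R: (6.3 × 10²¹) / (6.0 × 10⁷)³ = 2.917 × 10⁻²
Ratio (larger/smaller) = 20

Moon R, by a factor of ≈ 20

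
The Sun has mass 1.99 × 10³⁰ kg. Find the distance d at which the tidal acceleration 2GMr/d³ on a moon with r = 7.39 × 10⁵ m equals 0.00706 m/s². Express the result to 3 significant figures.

2GMr/d³ = a_tidal  ⇒  d = (2GMr / a_tidal)^(1/3)
d = (2 × 6.674×10⁻¹¹ × (1.99 × 10³⁰) × (7.39 × 10⁵) / (0.00706))^(1/3)
  = 3.03 × 10⁹ m

3.03 × 10⁹ m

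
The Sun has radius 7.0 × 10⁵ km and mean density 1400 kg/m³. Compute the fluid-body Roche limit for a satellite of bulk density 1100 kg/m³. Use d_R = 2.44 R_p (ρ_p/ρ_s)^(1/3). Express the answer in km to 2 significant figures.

1.9 × 10⁶ km

d_R = 2.44 × 7.0 × 10⁵ km × (1400/1100)^(1/3)
    = 1.9 × 10⁶ km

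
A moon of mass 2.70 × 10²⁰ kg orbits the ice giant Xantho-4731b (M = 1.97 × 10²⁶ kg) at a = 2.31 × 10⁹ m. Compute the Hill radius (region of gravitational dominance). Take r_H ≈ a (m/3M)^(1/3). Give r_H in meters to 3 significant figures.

1.78 × 10⁷ m

r_H ≈ a (m/3M)^(1/3)
    = (2.31 × 10⁹) × (2.70 × 10²⁰ / (3 × 1.97 × 10²⁶))^(1/3)
    = 1.78 × 10⁷ m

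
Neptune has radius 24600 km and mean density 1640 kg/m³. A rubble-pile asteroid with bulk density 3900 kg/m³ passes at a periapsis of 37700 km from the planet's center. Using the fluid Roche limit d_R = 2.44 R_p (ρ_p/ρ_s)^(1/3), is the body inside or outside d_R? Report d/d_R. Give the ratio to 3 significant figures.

inside; d/d_R ≈ 0.838

d_R = 2.44 × (24600 km) × (1640/3900)^(1/3) = 44970 km
d/d_R = (37700) / (44970) = 0.838
Since d/d_R < 1, the body is inside the Roche limit.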